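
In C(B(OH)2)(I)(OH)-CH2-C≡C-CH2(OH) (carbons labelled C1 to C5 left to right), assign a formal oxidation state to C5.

C5 has one bond to C (0), one bond to H (-1), one bond to H (-1), one bond to O (+1).
Oxidation state = 0 − 1 − 1 + 1 = -1.

-1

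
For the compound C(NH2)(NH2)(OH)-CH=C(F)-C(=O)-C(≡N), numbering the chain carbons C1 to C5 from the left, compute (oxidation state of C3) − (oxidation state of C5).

C3: 3C, 1F → 0 + 1 = +1
C5: 1C, 3N → 0 + 3 = +3
Difference: +1 − (+3) = -2.

-2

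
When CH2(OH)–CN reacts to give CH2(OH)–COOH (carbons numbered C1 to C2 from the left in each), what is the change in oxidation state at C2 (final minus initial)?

0

Before: C2 has 1 bond to C, 3 bonds to N → oxidation state +3.
After: C2 has 1 bond to C, 3 bonds to O → oxidation state +3.
Δ = +3 − (+3) = 0, so no net redox change at C2.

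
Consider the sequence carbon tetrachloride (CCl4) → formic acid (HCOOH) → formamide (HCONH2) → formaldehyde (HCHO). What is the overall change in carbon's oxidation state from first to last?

Carbon oxidation states along the series — carbon tetrachloride: +4, formic acid: +2, formamide: +2, formaldehyde: 0.
Net change = 0 − (+4) = -4.

-4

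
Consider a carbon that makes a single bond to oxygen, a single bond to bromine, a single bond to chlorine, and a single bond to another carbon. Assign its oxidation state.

Bonds to more-electronegative neighbours contribute +1 each, bonds to H or metals contribute −1 each, and C–C bonds contribute 0.
The carbon has one bond to C (0), one bond to Br (+1), one bond to Cl (+1), one bond to O (+1).
Oxidation state = 0 + 1 + 1 + 1 = +3.

+3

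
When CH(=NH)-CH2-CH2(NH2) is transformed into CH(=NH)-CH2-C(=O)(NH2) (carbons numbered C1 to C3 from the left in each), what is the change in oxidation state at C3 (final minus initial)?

Before: C3 has 1 bond to C, 2 bonds to H, 1 bond to N → oxidation state -1.
After: C3 has 1 bond to C, 2 bonds to O, 1 bond to N → oxidation state +3.
Δ = +3 − (-1) = +4, so this is an oxidation at C3.

+4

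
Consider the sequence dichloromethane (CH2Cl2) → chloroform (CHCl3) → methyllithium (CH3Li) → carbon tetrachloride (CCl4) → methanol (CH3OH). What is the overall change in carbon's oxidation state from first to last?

-2

Carbon oxidation states along the series — dichloromethane: 0, chloroform: +2, methyllithium: -4, carbon tetrachloride: +4, methanol: -2.
Net change = -2 − (0) = -2.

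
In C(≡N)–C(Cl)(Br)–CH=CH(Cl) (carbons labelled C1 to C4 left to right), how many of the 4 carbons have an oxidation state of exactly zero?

1

Bonds to more-electronegative neighbours contribute +1 each, bonds to H or metals contribute −1 each, and C–C bonds contribute 0. Tallying each carbon:
C1: 1C, 3N → 0 + 3 = +3
C2: 2C, 1Cl, 1Br → 0 + 1 + 1 = +2
C3: 3C, 1H → 0 − 1 = -1
C4: 2C, 1H, 1Cl → 0 − 1 + 1 = 0
1 carbon (C4) meets the condition.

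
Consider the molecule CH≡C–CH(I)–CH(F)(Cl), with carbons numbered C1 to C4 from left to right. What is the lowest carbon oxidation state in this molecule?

-1

Bonds to more-electronegative neighbours contribute +1 each, bonds to H or metals contribute −1 each, and C–C bonds contribute 0. Tallying each carbon:
C1: 3C, 1H → 0 − 1 = -1
C2: 4C → 0 = 0
C3: 2C, 1H, 1I → 0 − 1 + 1 = 0
C4: 1C, 1H, 1F, 1Cl → 0 − 1 + 1 + 1 = +1
The lowest value is -1.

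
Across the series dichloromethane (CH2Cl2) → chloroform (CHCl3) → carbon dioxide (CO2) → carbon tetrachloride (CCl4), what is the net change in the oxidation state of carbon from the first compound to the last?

Carbon oxidation states along the series — dichloromethane: 0, chloroform: +2, carbon dioxide: +4, carbon tetrachloride: +4.
Net change = +4 − (0) = +4.

+4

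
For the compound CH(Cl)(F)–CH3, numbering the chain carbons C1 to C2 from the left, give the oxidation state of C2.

C2 has one bond to C (0), one bond to H (-1), one bond to H (-1), one bond to H (-1).
Oxidation state = 0 − 1 − 1 − 1 = -3.

-3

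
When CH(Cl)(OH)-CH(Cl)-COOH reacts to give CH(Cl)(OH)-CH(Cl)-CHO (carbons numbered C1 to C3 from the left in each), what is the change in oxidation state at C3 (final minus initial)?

-2

Before: C3 has 1 bond to C, 3 bonds to O → oxidation state +3.
After: C3 has 1 bond to C, 1 bond to H, 2 bonds to O → oxidation state +1.
Δ = +1 − (+3) = -2, so this is a reduction at C3.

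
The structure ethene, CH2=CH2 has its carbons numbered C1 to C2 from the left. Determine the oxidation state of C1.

C1 has one bond to H (-1), one bond to H (-1), a double bond to C (2×0 = 0).
Oxidation state = -1 − 1 + 0 = -2.

-2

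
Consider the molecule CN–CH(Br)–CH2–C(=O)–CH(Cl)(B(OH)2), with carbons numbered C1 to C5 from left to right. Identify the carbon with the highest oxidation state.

Tallying each carbon's bonds:
C1: 1C, 3N → 0 + 3 = +3
C2: 2C, 1H, 1Br → 0 − 1 + 1 = 0
C3: 2C, 2H → 0 − 2 = -2
C4: 2C, 2O → 0 + 2 = +2
C5: 1C, 1H, 1Cl, 1B → 0 − 1 + 1 − 1 = -1
The most oxidised carbon is C1 at +3.

C1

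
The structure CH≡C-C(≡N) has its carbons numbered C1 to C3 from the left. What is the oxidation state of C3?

+3

Each bond to a more electronegative atom (O, N, halogen) counts +1, each bond to a less electronegative atom (H, metal, B, Si) counts −1, and each C–C bond counts 0.
C3 has one bond to C (0), a triple bond to N (3×+1 = +3).
Oxidation state = 0 + 3 = +3.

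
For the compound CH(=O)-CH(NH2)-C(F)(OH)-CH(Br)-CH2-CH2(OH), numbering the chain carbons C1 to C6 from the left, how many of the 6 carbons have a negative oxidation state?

Each bond to a more electronegative atom (O, N, halogen) counts +1, each bond to a less electronegative atom (H, metal, B, Si) counts −1, and each C–C bond counts 0. Tallying each carbon:
C1: 1C, 1H, 2O → 0 − 1 + 2 = +1
C2: 2C, 1H, 1N → 0 − 1 + 1 = 0
C3: 2C, 1O, 1F → 0 + 1 + 1 = +2
C4: 2C, 1H, 1Br → 0 − 1 + 1 = 0
C5: 2C, 2H → 0 − 2 = -2
C6: 1C, 2H, 1O → 0 − 2 + 1 = -1
2 carbons (C5, C6) meet the condition.

2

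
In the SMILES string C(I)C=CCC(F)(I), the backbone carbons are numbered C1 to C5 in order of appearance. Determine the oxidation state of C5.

+1

Bonds to more-electronegative neighbours contribute +1 each, bonds to H or metals contribute −1 each, and C–C bonds contribute 0.
C5 has one bond to C (0), one bond to F (+1), one bond to H (-1), one bond to I (+1).
Oxidation state = 0 + 1 − 1 + 1 = +1.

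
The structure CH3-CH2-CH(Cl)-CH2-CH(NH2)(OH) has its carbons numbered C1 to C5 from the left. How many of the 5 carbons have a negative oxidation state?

Each bond to a more electronegative atom (O, N, halogen) counts +1, each bond to a less electronegative atom (H, metal, B, Si) counts −1, and each C–C bond counts 0. Tallying each carbon:
C1: 1C, 3H → 0 − 3 = -3
C2: 2C, 2H → 0 − 2 = -2
C3: 2C, 1H, 1Cl → 0 − 1 + 1 = 0
C4: 2C, 2H → 0 − 2 = -2
C5: 1C, 1H, 1O, 1N → 0 − 1 + 1 + 1 = +1
3 carbons (C1, C2, C4) meet the condition.

3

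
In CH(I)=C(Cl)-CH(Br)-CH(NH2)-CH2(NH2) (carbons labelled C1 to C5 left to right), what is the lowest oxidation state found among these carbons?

Each bond to a more electronegative atom (O, N, halogen) counts +1, each bond to a less electronegative atom (H, metal, B, Si) counts −1, and each C–C bond counts 0. Tallying each carbon:
C1: 2C, 1H, 1I → 0 − 1 + 1 = 0
C2: 3C, 1Cl → 0 + 1 = +1
C3: 2C, 1H, 1Br → 0 − 1 + 1 = 0
C4: 2C, 1H, 1N → 0 − 1 + 1 = 0
C5: 1C, 2H, 1N → 0 − 2 + 1 = -1
The lowest value is -1.

-1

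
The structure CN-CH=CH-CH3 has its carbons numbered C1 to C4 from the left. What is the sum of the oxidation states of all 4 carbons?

Count +1 for every bond to an atom more electronegative than carbon and −1 for every bond to one less electronegative; C–C bonds are 0. Tallying each carbon:
C1: 1C, 3N → 0 + 3 = +3
C2: 3C, 1H → 0 − 1 = -1
C3: 3C, 1H → 0 − 1 = -1
C4: 1C, 3H → 0 − 3 = -3
Sum = +3 − 1 − 1 − 3 = -2.

-2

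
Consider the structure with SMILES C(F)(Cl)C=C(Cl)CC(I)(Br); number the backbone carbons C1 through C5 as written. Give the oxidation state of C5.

Count +1 for every bond to an atom more electronegative than carbon and −1 for every bond to one less electronegative; C–C bonds are 0.
C5 has one bond to C (0), one bond to I (+1), one bond to H (-1), one bond to Br (+1).
Oxidation state = 0 + 1 − 1 + 1 = +1.

+1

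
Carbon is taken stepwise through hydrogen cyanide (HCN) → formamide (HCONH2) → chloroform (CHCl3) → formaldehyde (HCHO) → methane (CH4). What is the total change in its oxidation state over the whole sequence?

-6

Carbon oxidation states along the series — hydrogen cyanide: +2, formamide: +2, chloroform: +2, formaldehyde: 0, methane: -4.
Net change = -4 − (+2) = -6.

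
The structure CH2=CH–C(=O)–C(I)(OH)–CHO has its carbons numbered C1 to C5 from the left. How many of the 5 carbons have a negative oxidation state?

Bonds to more-electronegative neighbours contribute +1 each, bonds to H or metals contribute −1 each, and C–C bonds contribute 0. Tallying each carbon:
C1: 2C, 2H → 0 − 2 = -2
C2: 3C, 1H → 0 − 1 = -1
C3: 2C, 2O → 0 + 2 = +2
C4: 2C, 1O, 1I → 0 + 1 + 1 = +2
C5: 1C, 1H, 2O → 0 − 1 + 2 = +1
2 carbons (C1, C2) meet the condition.

2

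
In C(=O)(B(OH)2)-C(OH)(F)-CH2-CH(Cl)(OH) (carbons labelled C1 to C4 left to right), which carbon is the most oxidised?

C2

Tallying each carbon's bonds:
C1: 1C, 2O, 1B → 0 + 2 − 1 = +1
C2: 2C, 1O, 1F → 0 + 1 + 1 = +2
C3: 2C, 2H → 0 − 2 = -2
C4: 1C, 1H, 1O, 1Cl → 0 − 1 + 1 + 1 = +1
The most oxidised carbon is C2 at +2.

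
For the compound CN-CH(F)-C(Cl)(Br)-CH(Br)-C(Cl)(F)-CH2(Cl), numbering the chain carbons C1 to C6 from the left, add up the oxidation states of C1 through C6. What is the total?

+6

Count +1 for every bond to an atom more electronegative than carbon and −1 for every bond to one less electronegative; C–C bonds are 0. Tallying each carbon:
C1: 1C, 3N → 0 + 3 = +3
C2: 2C, 1H, 1F → 0 − 1 + 1 = 0
C3: 2C, 1Cl, 1Br → 0 + 1 + 1 = +2
C4: 2C, 1H, 1Br → 0 − 1 + 1 = 0
C5: 2C, 1F, 1Cl → 0 + 1 + 1 = +2
C6: 1C, 2H, 1Cl → 0 − 2 + 1 = -1
Sum = +3 + 0 + 2 + 0 + 2 − 1 = +6.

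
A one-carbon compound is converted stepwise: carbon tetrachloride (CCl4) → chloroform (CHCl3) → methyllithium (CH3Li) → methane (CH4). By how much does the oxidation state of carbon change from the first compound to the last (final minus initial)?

Carbon oxidation states along the series — carbon tetrachloride: +4, chloroform: +2, methyllithium: -4, methane: -4.
Net change = -4 − (+4) = -8.

-8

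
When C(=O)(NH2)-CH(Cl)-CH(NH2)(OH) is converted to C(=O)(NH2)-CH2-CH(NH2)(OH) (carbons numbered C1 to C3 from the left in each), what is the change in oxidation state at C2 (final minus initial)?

Before: C2 has 2 bonds to C, 1 bond to H, 1 bond to Cl → oxidation state 0.
After: C2 has 2 bonds to C, 2 bonds to H → oxidation state -2.
Δ = -2 − (0) = -2, so this is a reduction at C2.

-2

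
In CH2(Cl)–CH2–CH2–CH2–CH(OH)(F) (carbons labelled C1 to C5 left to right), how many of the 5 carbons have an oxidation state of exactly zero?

0

Tallying each carbon's bonds:
C1: 1C, 2H, 1Cl → 0 − 2 + 1 = -1
C2: 2C, 2H → 0 − 2 = -2
C3: 2C, 2H → 0 − 2 = -2
C4: 2C, 2H → 0 − 2 = -2
C5: 1C, 1H, 1O, 1F → 0 − 1 + 1 + 1 = +1
0 carbons meet the condition.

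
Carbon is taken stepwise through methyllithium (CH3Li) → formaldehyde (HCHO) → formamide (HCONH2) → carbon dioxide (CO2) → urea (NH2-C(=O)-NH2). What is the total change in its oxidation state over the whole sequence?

Carbon oxidation states along the series — methyllithium: -4, formaldehyde: 0, formamide: +2, carbon dioxide: +4, urea: +4.
Net change = +4 − (-4) = +8.

+8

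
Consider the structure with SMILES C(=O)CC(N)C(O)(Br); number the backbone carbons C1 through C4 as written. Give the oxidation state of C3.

C3 has one bond to C (0), one bond to C (0), one bond to N (+1), one bond to H (-1).
Oxidation state = 0 + 0 + 1 − 1 = 0.

0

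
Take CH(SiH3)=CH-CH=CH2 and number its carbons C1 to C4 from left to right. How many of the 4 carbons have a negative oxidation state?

Count +1 for every bond to an atom more electronegative than carbon and −1 for every bond to one less electronegative; C–C bonds are 0. Tallying each carbon:
C1: 2C, 1H, 1Si → 0 − 1 − 1 = -2
C2: 3C, 1H → 0 − 1 = -1
C3: 3C, 1H → 0 − 1 = -1
C4: 2C, 2H → 0 − 2 = -2
4 carbons (C1, C2, C3, C4) meet the condition.

4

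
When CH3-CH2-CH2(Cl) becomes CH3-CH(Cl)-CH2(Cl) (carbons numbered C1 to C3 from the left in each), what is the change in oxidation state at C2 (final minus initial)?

+2

Before: C2 has 2 bonds to C, 2 bonds to H → oxidation state -2.
After: C2 has 2 bonds to C, 1 bond to H, 1 bond to Cl → oxidation state 0.
Δ = 0 − (-2) = +2, so this is an oxidation at C2.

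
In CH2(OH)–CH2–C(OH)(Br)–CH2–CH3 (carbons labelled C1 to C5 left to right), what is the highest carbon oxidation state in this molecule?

Assign +1 per bond to O/N/halogen, −1 per bond to H or an electropositive element, and 0 per bond to carbon. Tallying each carbon:
C1: 1C, 2H, 1O → 0 − 2 + 1 = -1
C2: 2C, 2H → 0 − 2 = -2
C3: 2C, 1O, 1Br → 0 + 1 + 1 = +2
C4: 2C, 2H → 0 − 2 = -2
C5: 1C, 3H → 0 − 3 = -3
The highest value is +2.

+2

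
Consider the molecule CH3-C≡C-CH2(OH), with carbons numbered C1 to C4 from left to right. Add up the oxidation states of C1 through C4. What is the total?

-4

Each bond to a more electronegative atom (O, N, halogen) counts +1, each bond to a less electronegative atom (H, metal, B, Si) counts −1, and each C–C bond counts 0. Tallying each carbon:
C1: 1C, 3H → 0 − 3 = -3
C2: 4C → 0 = 0
C3: 4C → 0 = 0
C4: 1C, 2H, 1O → 0 − 2 + 1 = -1
Sum = -3 + 0 + 0 − 1 = -4.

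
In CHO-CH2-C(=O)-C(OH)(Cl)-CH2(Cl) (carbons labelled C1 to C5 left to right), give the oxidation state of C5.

-1

Each bond to a more electronegative atom (O, N, halogen) counts +1, each bond to a less electronegative atom (H, metal, B, Si) counts −1, and each C–C bond counts 0.
C5 has one bond to C (0), one bond to H (-1), one bond to H (-1), one bond to Cl (+1).
Oxidation state = 0 − 1 − 1 + 1 = -1.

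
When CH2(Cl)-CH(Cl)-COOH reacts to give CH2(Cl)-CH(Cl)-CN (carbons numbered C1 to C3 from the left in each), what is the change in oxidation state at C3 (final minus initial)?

Before: C3 has 1 bond to C, 3 bonds to O → oxidation state +3.
After: C3 has 1 bond to C, 3 bonds to N → oxidation state +3.
Δ = +3 − (+3) = 0, so no net redox change at C3.

0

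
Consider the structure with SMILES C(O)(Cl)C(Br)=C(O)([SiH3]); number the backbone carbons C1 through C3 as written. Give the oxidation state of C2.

C2 has one bond to C (0), a double bond to C (2×0 = 0), one bond to Br (+1).
Oxidation state = 0 + 0 + 1 = +1.

+1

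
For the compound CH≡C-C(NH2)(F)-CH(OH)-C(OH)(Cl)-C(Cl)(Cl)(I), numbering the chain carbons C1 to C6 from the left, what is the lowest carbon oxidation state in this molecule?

-1

Assign +1 per bond to O/N/halogen, −1 per bond to H or an electropositive element, and 0 per bond to carbon. Tallying each carbon:
C1: 3C, 1H → 0 − 1 = -1
C2: 4C → 0 = 0
C3: 2C, 1N, 1F → 0 + 1 + 1 = +2
C4: 2C, 1H, 1O → 0 − 1 + 1 = 0
C5: 2C, 1O, 1Cl → 0 + 1 + 1 = +2
C6: 1C, 2Cl, 1I → 0 + 2 + 1 = +3
The lowest value is -1.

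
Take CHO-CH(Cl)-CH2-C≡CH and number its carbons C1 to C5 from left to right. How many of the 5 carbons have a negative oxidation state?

2

Tallying each carbon's bonds:
C1: 1C, 1H, 2O → 0 − 1 + 2 = +1
C2: 2C, 1H, 1Cl → 0 − 1 + 1 = 0
C3: 2C, 2H → 0 − 2 = -2
C4: 4C → 0 = 0
C5: 3C, 1H → 0 − 1 = -1
2 carbons (C3, C5) meet the condition.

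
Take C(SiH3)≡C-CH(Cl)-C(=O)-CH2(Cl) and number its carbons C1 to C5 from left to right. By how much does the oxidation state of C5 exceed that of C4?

C5: 1C, 2H, 1Cl → 0 − 2 + 1 = -1
C4: 2C, 2O → 0 + 2 = +2
Difference: -1 − (+2) = -3.

-3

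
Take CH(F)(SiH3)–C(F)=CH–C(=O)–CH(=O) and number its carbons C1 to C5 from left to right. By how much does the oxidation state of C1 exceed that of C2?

C1: 1C, 1H, 1F, 1Si → 0 − 1 + 1 − 1 = -1
C2: 3C, 1F → 0 + 1 = +1
Difference: -1 − (+1) = -2.

-2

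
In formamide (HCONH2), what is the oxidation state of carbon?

Count +1 for every bond to an atom more electronegative than carbon and −1 for every bond to one less electronegative; C–C bonds are 0.
The carbon has one bond to H (-1), a double bond to O (2×+1 = +2), one bond to N (+1).
Oxidation state = -1 + 2 + 1 = +2.

+2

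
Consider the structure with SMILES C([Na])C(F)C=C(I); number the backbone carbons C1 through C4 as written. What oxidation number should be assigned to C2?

C2 has one bond to C (0), one bond to C (0), one bond to H (-1), one bond to F (+1).
Oxidation state = 0 + 0 − 1 + 1 = 0.

0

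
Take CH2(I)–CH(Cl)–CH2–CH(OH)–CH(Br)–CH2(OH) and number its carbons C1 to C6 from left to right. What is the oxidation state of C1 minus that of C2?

C1: 1C, 2H, 1I → 0 − 2 + 1 = -1
C2: 2C, 1H, 1Cl → 0 − 1 + 1 = 0
Difference: -1 − (0) = -1.

-1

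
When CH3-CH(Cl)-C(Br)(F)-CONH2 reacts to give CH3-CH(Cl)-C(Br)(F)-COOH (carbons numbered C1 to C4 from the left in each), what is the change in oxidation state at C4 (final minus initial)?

Before: C4 has 1 bond to C, 2 bonds to O, 1 bond to N → oxidation state +3.
After: C4 has 1 bond to C, 3 bonds to O → oxidation state +3.
Δ = +3 − (+3) = 0, so no net redox change at C4.

0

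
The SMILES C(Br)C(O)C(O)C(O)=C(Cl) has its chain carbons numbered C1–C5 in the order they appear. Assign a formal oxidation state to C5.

Assign +1 per bond to O/N/halogen, −1 per bond to H or an electropositive element, and 0 per bond to carbon.
C5 has a double bond to C (2×0 = 0), one bond to Cl (+1), one bond to H (-1).
Oxidation state = 0 + 1 − 1 = 0.

0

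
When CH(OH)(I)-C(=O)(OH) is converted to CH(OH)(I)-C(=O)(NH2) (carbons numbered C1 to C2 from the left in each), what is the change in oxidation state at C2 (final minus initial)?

Before: C2 has 1 bond to C, 3 bonds to O → oxidation state +3.
After: C2 has 1 bond to C, 2 bonds to O, 1 bond to N → oxidation state +3.
Δ = +3 − (+3) = 0, so no net redox change at C2.

0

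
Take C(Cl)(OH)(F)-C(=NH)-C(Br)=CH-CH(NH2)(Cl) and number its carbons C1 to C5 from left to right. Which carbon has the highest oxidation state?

Tallying each carbon's bonds:
C1: 1C, 1O, 1F, 1Cl → 0 + 1 + 1 + 1 = +3
C2: 2C, 2N → 0 + 2 = +2
C3: 3C, 1Br → 0 + 1 = +1
C4: 3C, 1H → 0 − 1 = -1
C5: 1C, 1H, 1N, 1Cl → 0 − 1 + 1 + 1 = +1
The most oxidised carbon is C1 at +3.

C1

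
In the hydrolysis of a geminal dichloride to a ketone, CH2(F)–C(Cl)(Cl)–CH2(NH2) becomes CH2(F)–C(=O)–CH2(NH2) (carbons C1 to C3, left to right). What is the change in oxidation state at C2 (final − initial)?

0

Before: C2 has 2 bonds to C, 2 bonds to Cl → oxidation state +2.
After: C2 has 2 bonds to C, 2 bonds to O → oxidation state +2.
Δ = +2 − (+2) = 0, so no net redox change at C2.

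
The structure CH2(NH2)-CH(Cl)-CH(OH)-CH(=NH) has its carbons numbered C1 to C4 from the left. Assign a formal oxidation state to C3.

0

C3 has one bond to C (0), one bond to C (0), one bond to H (-1), one bond to O (+1).
Oxidation state = 0 + 0 − 1 + 1 = 0.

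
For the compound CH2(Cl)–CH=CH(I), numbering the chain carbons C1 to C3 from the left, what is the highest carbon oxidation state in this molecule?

Tallying each carbon's bonds:
C1: 1C, 2H, 1Cl → 0 − 2 + 1 = -1
C2: 3C, 1H → 0 − 1 = -1
C3: 2C, 1H, 1I → 0 − 1 + 1 = 0
The highest value is 0.

0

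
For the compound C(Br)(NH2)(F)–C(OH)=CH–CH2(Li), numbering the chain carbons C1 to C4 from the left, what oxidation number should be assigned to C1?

+3

Each bond to a more electronegative atom (O, N, halogen) counts +1, each bond to a less electronegative atom (H, metal, B, Si) counts −1, and each C–C bond counts 0.
C1 has one bond to C (0), one bond to Br (+1), one bond to N (+1), one bond to F (+1).
Oxidation state = 0 + 1 + 1 + 1 = +3.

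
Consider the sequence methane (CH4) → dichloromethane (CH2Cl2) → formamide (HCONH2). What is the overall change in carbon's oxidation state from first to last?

+6

Carbon oxidation states along the series — methane: -4, dichloromethane: 0, formamide: +2.
Net change = +2 − (-4) = +6.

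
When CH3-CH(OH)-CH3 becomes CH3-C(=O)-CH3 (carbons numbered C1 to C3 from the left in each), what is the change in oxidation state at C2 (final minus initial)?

+2

Before: C2 has 2 bonds to C, 1 bond to H, 1 bond to O → oxidation state 0.
After: C2 has 2 bonds to C, 2 bonds to O → oxidation state +2.
Δ = +2 − (0) = +2, so this is an oxidation at C2.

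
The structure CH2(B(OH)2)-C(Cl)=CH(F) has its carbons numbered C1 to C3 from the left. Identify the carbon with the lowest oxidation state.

Bonds to more-electronegative neighbours contribute +1 each, bonds to H or metals contribute −1 each, and C–C bonds contribute 0. Tallying each carbon:
C1: 1C, 2H, 1B → 0 − 2 − 1 = -3
C2: 3C, 1Cl → 0 + 1 = +1
C3: 2C, 1H, 1F → 0 − 1 + 1 = 0
The most reduced carbon is C1 at -3.

C1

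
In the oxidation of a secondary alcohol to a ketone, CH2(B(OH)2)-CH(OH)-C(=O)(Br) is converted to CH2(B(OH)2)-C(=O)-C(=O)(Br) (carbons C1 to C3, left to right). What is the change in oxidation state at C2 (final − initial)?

Before: C2 has 2 bonds to C, 1 bond to H, 1 bond to O → oxidation state 0.
After: C2 has 2 bonds to C, 2 bonds to O → oxidation state +2.
Δ = +2 − (0) = +2, so this is an oxidation at C2.

+2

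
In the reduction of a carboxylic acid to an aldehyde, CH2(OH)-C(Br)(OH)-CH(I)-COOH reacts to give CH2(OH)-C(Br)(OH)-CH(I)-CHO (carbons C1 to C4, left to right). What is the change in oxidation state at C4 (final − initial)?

Before: C4 has 1 bond to C, 3 bonds to O → oxidation state +3.
After: C4 has 1 bond to C, 1 bond to H, 2 bonds to O → oxidation state +1.
Δ = +1 − (+3) = -2, so this is a reduction at C4.

-2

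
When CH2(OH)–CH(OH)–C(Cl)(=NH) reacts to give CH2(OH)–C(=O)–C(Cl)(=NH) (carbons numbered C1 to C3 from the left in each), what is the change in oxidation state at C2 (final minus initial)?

Before: C2 has 2 bonds to C, 1 bond to H, 1 bond to O → oxidation state 0.
After: C2 has 2 bonds to C, 2 bonds to O → oxidation state +2.
Δ = +2 − (0) = +2, so this is an oxidation at C2.

+2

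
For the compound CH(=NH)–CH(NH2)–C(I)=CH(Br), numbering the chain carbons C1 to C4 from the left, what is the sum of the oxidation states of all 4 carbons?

Tallying each carbon's bonds:
C1: 1C, 1H, 2N → 0 − 1 + 2 = +1
C2: 2C, 1H, 1N → 0 − 1 + 1 = 0
C3: 3C, 1I → 0 + 1 = +1
C4: 2C, 1H, 1Br → 0 − 1 + 1 = 0
Sum = +1 + 0 + 1 + 0 = +2.

+2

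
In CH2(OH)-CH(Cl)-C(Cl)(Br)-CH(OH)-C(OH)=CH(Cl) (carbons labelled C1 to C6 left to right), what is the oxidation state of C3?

+2

C3 has one bond to C (0), one bond to C (0), one bond to Cl (+1), one bond to Br (+1).
Oxidation state = 0 + 0 + 1 + 1 = +2.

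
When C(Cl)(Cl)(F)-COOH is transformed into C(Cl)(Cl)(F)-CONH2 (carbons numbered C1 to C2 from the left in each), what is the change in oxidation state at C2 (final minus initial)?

0

Before: C2 has 1 bond to C, 3 bonds to O → oxidation state +3.
After: C2 has 1 bond to C, 2 bonds to O, 1 bond to N → oxidation state +3.
Δ = +3 − (+3) = 0, so no net redox change at C2.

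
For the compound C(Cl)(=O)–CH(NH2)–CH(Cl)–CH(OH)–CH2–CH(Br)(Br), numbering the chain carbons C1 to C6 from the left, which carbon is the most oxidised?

C1

Tallying each carbon's bonds:
C1: 1C, 2O, 1Cl → 0 + 2 + 1 = +3
C2: 2C, 1H, 1N → 0 − 1 + 1 = 0
C3: 2C, 1H, 1Cl → 0 − 1 + 1 = 0
C4: 2C, 1H, 1O → 0 − 1 + 1 = 0
C5: 2C, 2H → 0 − 2 = -2
C6: 1C, 1H, 2Br → 0 − 1 + 2 = +1
The most oxidised carbon is C1 at +3.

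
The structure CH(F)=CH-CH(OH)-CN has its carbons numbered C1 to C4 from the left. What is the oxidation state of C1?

0

C1 has a double bond to C (2×0 = 0), one bond to F (+1), one bond to H (-1).
Oxidation state = 0 + 1 − 1 = 0.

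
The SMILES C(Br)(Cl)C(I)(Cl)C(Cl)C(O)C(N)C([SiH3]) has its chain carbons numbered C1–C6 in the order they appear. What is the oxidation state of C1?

C1 has one bond to C (0), one bond to Br (+1), one bond to Cl (+1), one bond to H (-1).
Oxidation state = 0 + 1 + 1 − 1 = +1.

+1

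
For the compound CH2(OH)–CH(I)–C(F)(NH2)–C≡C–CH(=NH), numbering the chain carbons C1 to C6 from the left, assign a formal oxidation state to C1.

C1 has one bond to C (0), one bond to H (-1), one bond to O (+1), one bond to H (-1).
Oxidation state = 0 − 1 + 1 − 1 = -1.

-1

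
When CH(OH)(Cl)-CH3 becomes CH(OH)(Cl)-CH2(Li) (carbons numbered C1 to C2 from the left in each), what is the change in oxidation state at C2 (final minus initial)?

Before: C2 has 1 bond to C, 3 bonds to H → oxidation state -3.
After: C2 has 1 bond to C, 2 bonds to H, 1 bond to Li → oxidation state -3.
Δ = -3 − (-3) = 0, so no net redox change at C2.

0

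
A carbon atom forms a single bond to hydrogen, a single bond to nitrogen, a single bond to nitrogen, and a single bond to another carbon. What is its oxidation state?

The carbon has one bond to C (0), one bond to N (+1), one bond to H (-1), one bond to N (+1).
Oxidation state = 0 + 1 − 1 + 1 = +1.

+1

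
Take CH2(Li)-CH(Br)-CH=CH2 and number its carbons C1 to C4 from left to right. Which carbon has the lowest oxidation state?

C1

Each bond to a more electronegative atom (O, N, halogen) counts +1, each bond to a less electronegative atom (H, metal, B, Si) counts −1, and each C–C bond counts 0. Tallying each carbon:
C1: 1C, 2H, 1Li → 0 − 2 − 1 = -3
C2: 2C, 1H, 1Br → 0 − 1 + 1 = 0
C3: 3C, 1H → 0 − 1 = -1
C4: 2C, 2H → 0 − 2 = -2
The most reduced carbon is C1 at -3.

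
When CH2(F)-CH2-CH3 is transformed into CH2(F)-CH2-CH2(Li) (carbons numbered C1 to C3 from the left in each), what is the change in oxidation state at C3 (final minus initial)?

Before: C3 has 1 bond to C, 3 bonds to H → oxidation state -3.
After: C3 has 1 bond to C, 2 bonds to H, 1 bond to Li → oxidation state -3.
Δ = -3 − (-3) = 0, so no net redox change at C3.

0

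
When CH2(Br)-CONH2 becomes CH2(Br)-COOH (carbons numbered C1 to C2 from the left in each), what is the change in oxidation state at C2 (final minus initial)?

0

Before: C2 has 1 bond to C, 2 bonds to O, 1 bond to N → oxidation state +3.
After: C2 has 1 bond to C, 3 bonds to O → oxidation state +3.
Δ = +3 − (+3) = 0, so no net redox change at C2.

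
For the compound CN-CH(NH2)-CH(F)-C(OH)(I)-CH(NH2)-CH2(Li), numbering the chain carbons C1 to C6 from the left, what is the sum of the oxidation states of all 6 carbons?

Count +1 for every bond to an atom more electronegative than carbon and −1 for every bond to one less electronegative; C–C bonds are 0. Tallying each carbon:
C1: 1C, 3N → 0 + 3 = +3
C2: 2C, 1H, 1N → 0 − 1 + 1 = 0
C3: 2C, 1H, 1F → 0 − 1 + 1 = 0
C4: 2C, 1O, 1I → 0 + 1 + 1 = +2
C5: 2C, 1H, 1N → 0 − 1 + 1 = 0
C6: 1C, 2H, 1Li → 0 − 2 − 1 = -3
Sum = +3 + 0 + 0 + 2 + 0 − 3 = +2.

+2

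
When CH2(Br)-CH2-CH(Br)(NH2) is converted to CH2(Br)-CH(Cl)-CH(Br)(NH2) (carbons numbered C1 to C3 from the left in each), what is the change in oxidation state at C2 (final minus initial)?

Before: C2 has 2 bonds to C, 2 bonds to H → oxidation state -2.
After: C2 has 2 bonds to C, 1 bond to H, 1 bond to Cl → oxidation state 0.
Δ = 0 − (-2) = +2, so this is an oxidation at C2.

+2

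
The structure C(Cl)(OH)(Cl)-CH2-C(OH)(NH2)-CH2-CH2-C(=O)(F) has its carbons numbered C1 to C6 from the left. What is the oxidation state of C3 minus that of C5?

C3: 2C, 1O, 1N → 0 + 1 + 1 = +2
C5: 2C, 2H → 0 − 2 = -2
Difference: +2 − (-2) = +4.

+4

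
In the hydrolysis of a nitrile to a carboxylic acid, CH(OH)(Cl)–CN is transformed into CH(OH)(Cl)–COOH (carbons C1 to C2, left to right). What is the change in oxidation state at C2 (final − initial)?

0

Before: C2 has 1 bond to C, 3 bonds to N → oxidation state +3.
After: C2 has 1 bond to C, 3 bonds to O → oxidation state +3.
Δ = +3 − (+3) = 0, so no net redox change at C2.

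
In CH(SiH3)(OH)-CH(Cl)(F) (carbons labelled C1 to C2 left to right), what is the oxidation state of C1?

-1

Each bond to a more electronegative atom (O, N, halogen) counts +1, each bond to a less electronegative atom (H, metal, B, Si) counts −1, and each C–C bond counts 0.
C1 has one bond to C (0), one bond to H (-1), one bond to Si (-1), one bond to O (+1).
Oxidation state = 0 − 1 − 1 + 1 = -1.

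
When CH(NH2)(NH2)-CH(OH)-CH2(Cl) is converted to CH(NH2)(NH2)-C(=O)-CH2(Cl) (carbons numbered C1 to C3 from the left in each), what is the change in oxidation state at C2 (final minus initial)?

Before: C2 has 2 bonds to C, 1 bond to H, 1 bond to O → oxidation state 0.
After: C2 has 2 bonds to C, 2 bonds to O → oxidation state +2.
Δ = +2 − (0) = +2, so this is an oxidation at C2.

+2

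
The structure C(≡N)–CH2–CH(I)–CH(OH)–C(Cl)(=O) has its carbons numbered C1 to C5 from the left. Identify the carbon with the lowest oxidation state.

Tallying each carbon's bonds:
C1: 1C, 3N → 0 + 3 = +3
C2: 2C, 2H → 0 − 2 = -2
C3: 2C, 1H, 1I → 0 − 1 + 1 = 0
C4: 2C, 1H, 1O → 0 − 1 + 1 = 0
C5: 1C, 2O, 1Cl → 0 + 2 + 1 = +3
The most reduced carbon is C2 at -2.

C2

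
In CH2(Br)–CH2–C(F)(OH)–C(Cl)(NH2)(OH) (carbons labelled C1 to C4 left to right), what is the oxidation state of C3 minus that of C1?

C3: 2C, 1O, 1F → 0 + 1 + 1 = +2
C1: 1C, 2H, 1Br → 0 − 2 + 1 = -1
Difference: +2 − (-1) = +3.

+3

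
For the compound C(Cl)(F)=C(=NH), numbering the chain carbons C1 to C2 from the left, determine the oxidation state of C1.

+2

Count +1 for every bond to an atom more electronegative than carbon and −1 for every bond to one less electronegative; C–C bonds are 0.
C1 has a double bond to C (2×0 = 0), one bond to Cl (+1), one bond to F (+1).
Oxidation state = 0 + 1 + 1 = +2.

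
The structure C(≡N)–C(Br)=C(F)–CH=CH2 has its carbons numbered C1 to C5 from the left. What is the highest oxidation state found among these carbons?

Bonds to more-electronegative neighbours contribute +1 each, bonds to H or metals contribute −1 each, and C–C bonds contribute 0. Tallying each carbon:
C1: 1C, 3N → 0 + 3 = +3
C2: 3C, 1Br → 0 + 1 = +1
C3: 3C, 1F → 0 + 1 = +1
C4: 3C, 1H → 0 − 1 = -1
C5: 2C, 2H → 0 − 2 = -2
The highest value is +3.

+3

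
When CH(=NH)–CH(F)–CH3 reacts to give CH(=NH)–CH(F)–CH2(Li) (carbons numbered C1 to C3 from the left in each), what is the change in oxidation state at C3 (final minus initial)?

0

Before: C3 has 1 bond to C, 3 bonds to H → oxidation state -3.
After: C3 has 1 bond to C, 2 bonds to H, 1 bond to Li → oxidation state -3.
Δ = -3 − (-3) = 0, so no net redox change at C3.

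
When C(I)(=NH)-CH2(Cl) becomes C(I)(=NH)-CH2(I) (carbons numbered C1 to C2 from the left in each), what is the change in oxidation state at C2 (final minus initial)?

0

Before: C2 has 1 bond to C, 2 bonds to H, 1 bond to Cl → oxidation state -1.
After: C2 has 1 bond to C, 2 bonds to H, 1 bond to I → oxidation state -1.
Δ = -1 − (-1) = 0, so no net redox change at C2.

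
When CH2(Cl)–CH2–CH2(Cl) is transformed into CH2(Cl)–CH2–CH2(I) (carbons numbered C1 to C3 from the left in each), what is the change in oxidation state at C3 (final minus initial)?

0

Before: C3 has 1 bond to C, 2 bonds to H, 1 bond to Cl → oxidation state -1.
After: C3 has 1 bond to C, 2 bonds to H, 1 bond to I → oxidation state -1.
Δ = -1 − (-1) = 0, so no net redox change at C3.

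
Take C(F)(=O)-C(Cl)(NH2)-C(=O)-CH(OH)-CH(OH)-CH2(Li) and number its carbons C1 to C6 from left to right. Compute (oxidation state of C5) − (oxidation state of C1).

C5: 2C, 1H, 1O → 0 − 1 + 1 = 0
C1: 1C, 2O, 1F → 0 + 2 + 1 = +3
Difference: 0 − (+3) = -3.

-3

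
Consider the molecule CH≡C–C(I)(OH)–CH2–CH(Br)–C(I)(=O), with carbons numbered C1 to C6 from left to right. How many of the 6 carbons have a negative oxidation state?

2

Each bond to a more electronegative atom (O, N, halogen) counts +1, each bond to a less electronegative atom (H, metal, B, Si) counts −1, and each C–C bond counts 0. Tallying each carbon:
C1: 3C, 1H → 0 − 1 = -1
C2: 4C → 0 = 0
C3: 2C, 1O, 1I → 0 + 1 + 1 = +2
C4: 2C, 2H → 0 − 2 = -2
C5: 2C, 1H, 1Br → 0 − 1 + 1 = 0
C6: 1C, 2O, 1I → 0 + 2 + 1 = +3
2 carbons (C1, C4) meet the condition.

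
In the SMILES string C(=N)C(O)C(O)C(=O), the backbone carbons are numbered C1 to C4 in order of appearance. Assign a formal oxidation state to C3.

0

Count +1 for every bond to an atom more electronegative than carbon and −1 for every bond to one less electronegative; C–C bonds are 0.
C3 has one bond to C (0), one bond to C (0), one bond to O (+1), one bond to H (-1).
Oxidation state = 0 + 0 + 1 − 1 = 0.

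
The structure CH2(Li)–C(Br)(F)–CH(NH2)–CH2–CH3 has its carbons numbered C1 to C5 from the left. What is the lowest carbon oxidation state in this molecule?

Tallying each carbon's bonds:
C1: 1C, 2H, 1Li → 0 − 2 − 1 = -3
C2: 2C, 1F, 1Br → 0 + 1 + 1 = +2
C3: 2C, 1H, 1N → 0 − 1 + 1 = 0
C4: 2C, 2H → 0 − 2 = -2
C5: 1C, 3H → 0 − 3 = -3
The lowest value is -3.

-3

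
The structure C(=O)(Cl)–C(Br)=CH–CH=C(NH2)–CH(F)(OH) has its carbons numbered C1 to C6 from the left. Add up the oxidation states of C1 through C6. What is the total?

+4

Count +1 for every bond to an atom more electronegative than carbon and −1 for every bond to one less electronegative; C–C bonds are 0. Tallying each carbon:
C1: 1C, 2O, 1Cl → 0 + 2 + 1 = +3
C2: 3C, 1Br → 0 + 1 = +1
C3: 3C, 1H → 0 − 1 = -1
C4: 3C, 1H → 0 − 1 = -1
C5: 3C, 1N → 0 + 1 = +1
C6: 1C, 1H, 1O, 1F → 0 − 1 + 1 + 1 = +1
Sum = +3 + 1 − 1 − 1 + 1 + 1 = +4.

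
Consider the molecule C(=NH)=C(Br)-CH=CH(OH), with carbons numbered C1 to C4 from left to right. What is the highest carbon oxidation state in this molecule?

+2

Tallying each carbon's bonds:
C1: 2C, 2N → 0 + 2 = +2
C2: 3C, 1Br → 0 + 1 = +1
C3: 3C, 1H → 0 − 1 = -1
C4: 2C, 1H, 1O → 0 − 1 + 1 = 0
The highest value is +2.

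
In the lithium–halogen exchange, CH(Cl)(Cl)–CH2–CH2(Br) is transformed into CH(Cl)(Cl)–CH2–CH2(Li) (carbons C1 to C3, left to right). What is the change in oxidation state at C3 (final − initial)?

-2

Before: C3 has 1 bond to C, 2 bonds to H, 1 bond to Br → oxidation state -1.
After: C3 has 1 bond to C, 2 bonds to H, 1 bond to Li → oxidation state -3.
Δ = -3 − (-1) = -2, so this is a reduction at C3.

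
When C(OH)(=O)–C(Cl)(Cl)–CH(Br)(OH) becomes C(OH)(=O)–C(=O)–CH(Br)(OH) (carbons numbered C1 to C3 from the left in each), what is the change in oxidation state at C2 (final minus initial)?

0

Before: C2 has 2 bonds to C, 2 bonds to Cl → oxidation state +2.
After: C2 has 2 bonds to C, 2 bonds to O → oxidation state +2.
Δ = +2 − (+2) = 0, so no net redox change at C2.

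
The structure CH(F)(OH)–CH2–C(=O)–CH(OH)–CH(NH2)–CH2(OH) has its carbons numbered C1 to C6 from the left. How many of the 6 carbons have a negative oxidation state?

2

Each bond to a more electronegative atom (O, N, halogen) counts +1, each bond to a less electronegative atom (H, metal, B, Si) counts −1, and each C–C bond counts 0. Tallying each carbon:
C1: 1C, 1H, 1O, 1F → 0 − 1 + 1 + 1 = +1
C2: 2C, 2H → 0 − 2 = -2
C3: 2C, 2O → 0 + 2 = +2
C4: 2C, 1H, 1O → 0 − 1 + 1 = 0
C5: 2C, 1H, 1N → 0 − 1 + 1 = 0
C6: 1C, 2H, 1O → 0 − 2 + 1 = -1
2 carbons (C2, C6) meet the condition.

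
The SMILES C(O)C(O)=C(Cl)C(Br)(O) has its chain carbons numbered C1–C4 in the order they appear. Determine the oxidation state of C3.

+1

C3 has a double bond to C (2×0 = 0), one bond to C (0), one bond to Cl (+1).
Oxidation state = 0 + 0 + 1 = +1.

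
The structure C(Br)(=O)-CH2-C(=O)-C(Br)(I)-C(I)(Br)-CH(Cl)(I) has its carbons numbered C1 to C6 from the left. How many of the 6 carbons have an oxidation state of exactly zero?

Count +1 for every bond to an atom more electronegative than carbon and −1 for every bond to one less electronegative; C–C bonds are 0. Tallying each carbon:
C1: 1C, 2O, 1Br → 0 + 2 + 1 = +3
C2: 2C, 2H → 0 − 2 = -2
C3: 2C, 2O → 0 + 2 = +2
C4: 2C, 1Br, 1I → 0 + 1 + 1 = +2
C5: 2C, 1Br, 1I → 0 + 1 + 1 = +2
C6: 1C, 1H, 1Cl, 1I → 0 − 1 + 1 + 1 = +1
0 carbons meet the condition.

0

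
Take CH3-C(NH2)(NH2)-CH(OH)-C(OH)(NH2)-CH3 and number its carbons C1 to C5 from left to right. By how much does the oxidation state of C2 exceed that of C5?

C2: 2C, 2N → 0 + 2 = +2
C5: 1C, 3H → 0 − 3 = -3
Difference: +2 − (-3) = +5.

+5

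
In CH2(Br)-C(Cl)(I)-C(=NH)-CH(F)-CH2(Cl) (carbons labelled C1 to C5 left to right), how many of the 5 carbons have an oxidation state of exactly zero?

Bonds to more-electronegative neighbours contribute +1 each, bonds to H or metals contribute −1 each, and C–C bonds contribute 0. Tallying each carbon:
C1: 1C, 2H, 1Br → 0 − 2 + 1 = -1
C2: 2C, 1Cl, 1I → 0 + 1 + 1 = +2
C3: 2C, 2N → 0 + 2 = +2
C4: 2C, 1H, 1F → 0 − 1 + 1 = 0
C5: 1C, 2H, 1Cl → 0 − 2 + 1 = -1
1 carbon (C4) meets the condition.

1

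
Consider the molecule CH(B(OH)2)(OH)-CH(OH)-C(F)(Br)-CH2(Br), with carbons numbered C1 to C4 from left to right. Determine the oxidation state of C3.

+2

C3 has one bond to C (0), one bond to C (0), one bond to F (+1), one bond to Br (+1).
Oxidation state = 0 + 0 + 1 + 1 = +2.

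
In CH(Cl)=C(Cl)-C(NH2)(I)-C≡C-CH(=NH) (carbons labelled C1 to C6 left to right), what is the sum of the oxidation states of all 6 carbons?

+4

Assign +1 per bond to O/N/halogen, −1 per bond to H or an electropositive element, and 0 per bond to carbon. Tallying each carbon:
C1: 2C, 1H, 1Cl → 0 − 1 + 1 = 0
C2: 3C, 1Cl → 0 + 1 = +1
C3: 2C, 1N, 1I → 0 + 1 + 1 = +2
C4: 4C → 0 = 0
C5: 4C → 0 = 0
C6: 1C, 1H, 2N → 0 − 1 + 2 = +1
Sum = 0 + 1 + 2 + 0 + 0 + 1 = +4.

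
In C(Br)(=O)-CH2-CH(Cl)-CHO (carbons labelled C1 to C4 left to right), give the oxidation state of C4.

C4 has one bond to C (0), a double bond to O (2×+1 = +2), one bond to H (-1).
Oxidation state = 0 + 2 − 1 = +1.

+1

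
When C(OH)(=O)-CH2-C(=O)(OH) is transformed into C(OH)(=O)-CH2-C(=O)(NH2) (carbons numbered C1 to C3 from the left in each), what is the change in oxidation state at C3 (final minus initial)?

0

Before: C3 has 1 bond to C, 3 bonds to O → oxidation state +3.
After: C3 has 1 bond to C, 2 bonds to O, 1 bond to N → oxidation state +3.
Δ = +3 − (+3) = 0, so no net redox change at C3.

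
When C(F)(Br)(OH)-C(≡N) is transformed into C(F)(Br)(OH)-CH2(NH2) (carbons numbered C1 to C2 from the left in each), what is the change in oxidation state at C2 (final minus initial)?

-4

Before: C2 has 1 bond to C, 3 bonds to N → oxidation state +3.
After: C2 has 1 bond to C, 2 bonds to H, 1 bond to N → oxidation state -1.
Δ = -1 − (+3) = -4, so this is a reduction at C2.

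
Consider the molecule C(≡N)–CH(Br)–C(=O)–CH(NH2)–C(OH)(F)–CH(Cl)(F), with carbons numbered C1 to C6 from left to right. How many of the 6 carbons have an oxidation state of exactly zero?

2

Tallying each carbon's bonds:
C1: 1C, 3N → 0 + 3 = +3
C2: 2C, 1H, 1Br → 0 − 1 + 1 = 0
C3: 2C, 2O → 0 + 2 = +2
C4: 2C, 1H, 1N → 0 − 1 + 1 = 0
C5: 2C, 1O, 1F → 0 + 1 + 1 = +2
C6: 1C, 1H, 1F, 1Cl → 0 − 1 + 1 + 1 = +1
2 carbons (C2, C4) meet the condition.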